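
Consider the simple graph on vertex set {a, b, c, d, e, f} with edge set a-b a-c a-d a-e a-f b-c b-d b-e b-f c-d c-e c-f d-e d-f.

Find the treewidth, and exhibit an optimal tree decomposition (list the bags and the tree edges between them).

Treewidth 4.
One such decomposition:
Bags: B1 = {a, b, c, d, e}  B2 = {a, b, c, d, f}
Tree: B1–B2

Each bag holds 5 vertices, so the decomposition has width 4, which upper-bounds the treewidth. For the lower bound, the 5 vertices {a, b, c, d, e} are pairwise adjacent, and any tree decomposition puts a clique entirely inside one bag — forcing width ≥ 4. The upper and lower bounds meet at 4, so that is the treewidth.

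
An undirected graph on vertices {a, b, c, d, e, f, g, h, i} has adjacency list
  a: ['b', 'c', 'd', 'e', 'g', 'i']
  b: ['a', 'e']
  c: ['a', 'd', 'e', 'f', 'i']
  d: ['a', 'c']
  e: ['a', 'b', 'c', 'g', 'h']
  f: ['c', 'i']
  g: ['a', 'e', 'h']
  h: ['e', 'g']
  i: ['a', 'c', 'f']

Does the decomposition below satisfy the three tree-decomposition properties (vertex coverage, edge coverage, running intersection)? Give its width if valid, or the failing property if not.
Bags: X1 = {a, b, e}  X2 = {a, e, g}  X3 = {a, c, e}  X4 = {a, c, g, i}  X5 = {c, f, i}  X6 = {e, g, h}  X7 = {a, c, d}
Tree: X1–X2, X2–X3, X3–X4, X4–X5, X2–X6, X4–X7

A tree decomposition must satisfy three properties: every vertex lies in some bag; for every edge, both endpoints lie together in some bag; and for every vertex, the bags containing it form a connected subtree. Here bags containing vertex g are not connected in the tree, so the decomposition is invalid.

No — bags containing vertex g are not connected in the tree.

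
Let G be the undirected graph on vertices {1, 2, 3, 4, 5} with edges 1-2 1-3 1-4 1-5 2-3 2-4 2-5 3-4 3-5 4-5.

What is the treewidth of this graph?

A width-4 tree decomposition is:
Bags: B1 = {1, 2, 3, 4, 5}
Tree: (single bag)
With just one bag of size 5, the width is 5 − 1 = 4, so tw(G) ≤ 4. Conversely, {1, 2, 3, 4, 5} is a clique of size 5, and the vertices of any clique must share a bag in every tree decomposition; so some bag has ≥ 5 vertices and tw(G) ≥ 4. Combining the bounds, tw(G) = 4.

4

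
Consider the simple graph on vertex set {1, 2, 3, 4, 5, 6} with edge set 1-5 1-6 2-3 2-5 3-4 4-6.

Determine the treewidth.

2

A width-2 tree decomposition is:
Bags: B1 = {1, 2, 5}  B2 = {1, 2, 3}  B3 = {1, 3, 4}  B4 = {1, 4, 6}
Tree: B1–B2, B2–B3, B3–B4
Each bag holds 3 vertices, so the decomposition has width 2, which upper-bounds the treewidth. For the lower bound, G contains the cycle 1–5–2–3–4–6–1, so G is not a forest; only forests have treewidth ≤ 1, hence tw(G) ≥ 2. Combining the bounds, tw(G) = 2.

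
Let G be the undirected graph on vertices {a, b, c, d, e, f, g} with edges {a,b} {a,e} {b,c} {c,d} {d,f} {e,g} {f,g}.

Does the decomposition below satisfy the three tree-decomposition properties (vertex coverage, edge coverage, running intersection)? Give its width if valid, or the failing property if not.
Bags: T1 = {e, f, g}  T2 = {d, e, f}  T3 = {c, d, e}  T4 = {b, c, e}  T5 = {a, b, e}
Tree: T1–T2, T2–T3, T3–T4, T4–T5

Yes; width 2.

Checking the three conditions: (i) the bags cover all of {a, b, c, d, e, f, g}; (ii) for each edge, some bag contains both endpoints; (iii) the bags containing any fixed vertex form a subtree. All hold, so the decomposition is valid with width 3 − 1 = 2.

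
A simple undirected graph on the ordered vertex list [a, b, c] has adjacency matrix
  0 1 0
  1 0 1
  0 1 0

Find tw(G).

1

A width-1 tree decomposition is:
Bags: B1 = {a, b}  B2 = {b, c}
Tree: B1–B2
The largest bag has 2 vertices, giving width 1; this decomposition certifies tw(G) ≤ 1. Any graph with an edge has treewidth ≥ 1, and G has the edge b–a. Hence tw(G) = 1 exactly.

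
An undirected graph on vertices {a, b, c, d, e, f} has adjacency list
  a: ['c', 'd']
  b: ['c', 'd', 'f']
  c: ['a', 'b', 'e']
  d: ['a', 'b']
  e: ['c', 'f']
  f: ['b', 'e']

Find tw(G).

2

A width-2 tree decomposition is:
Bags: B1 = {b, e, f}  B2 = {b, c, e}  B3 = {b, c, d}  B4 = {a, c, d}
Tree: B1–B2, B2–B3, B3–B4
Every bag has size at most 3, so the width is 3 − 1 = 2 and tw(G) ≤ 2. Since f–e–c–b–f is a cycle in G, G is not acyclic. Forests are exactly the graphs of treewidth ≤ 1, so tw(G) ≥ 2. The upper and lower bounds meet at 2, so that is the treewidth.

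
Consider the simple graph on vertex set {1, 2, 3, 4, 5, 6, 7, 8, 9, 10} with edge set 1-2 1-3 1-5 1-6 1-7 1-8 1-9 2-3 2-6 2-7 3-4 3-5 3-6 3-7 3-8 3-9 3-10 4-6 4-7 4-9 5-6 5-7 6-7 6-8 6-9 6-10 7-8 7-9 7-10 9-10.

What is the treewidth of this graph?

4

A width-4 tree decomposition is:
Bags: B1 = {1, 3, 5, 6, 7}  B2 = {1, 3, 6, 7, 9}  B3 = {1, 3, 6, 7, 8}  B4 = {1, 2, 3, 6, 7}  B5 = {3, 4, 6, 7, 9}  B6 = {3, 6, 7, 9, 10}
Tree: B1–B2, B2–B3, B2–B4, B2–B5, B2–B6
Each bag holds 5 vertices, so the decomposition has width 4, which upper-bounds the treewidth. On the other hand G contains the 5-clique {1, 3, 6, 7, 8}. A clique must lie in a single bag of any decomposition, so no decomposition can have width below 4. Hence tw(G) = 4 exactly.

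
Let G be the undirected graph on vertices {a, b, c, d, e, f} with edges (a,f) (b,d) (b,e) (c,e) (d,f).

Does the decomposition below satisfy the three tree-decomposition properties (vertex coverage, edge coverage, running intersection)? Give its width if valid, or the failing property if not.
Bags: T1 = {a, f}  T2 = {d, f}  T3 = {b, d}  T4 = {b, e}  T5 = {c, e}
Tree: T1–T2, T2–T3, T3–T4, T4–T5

Vertex coverage: the bags together contain {a, b, c, d, e, f}, the full vertex set. Edge coverage: each edge of G has both endpoints in at least one bag. Running intersection: for every vertex, the bags containing it form a connected subtree. All three properties hold, so this is a valid tree decomposition of width max|bag| − 1 = 1, and hence tw(G) ≤ 1.

Yes; width 1.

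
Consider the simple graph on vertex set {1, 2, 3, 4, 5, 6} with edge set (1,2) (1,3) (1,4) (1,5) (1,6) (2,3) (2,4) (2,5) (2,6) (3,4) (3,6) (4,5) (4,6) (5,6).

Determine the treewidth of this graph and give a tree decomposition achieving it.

The largest bag has 5 vertices, giving width 4; this decomposition certifies tw(G) ≤ 4. Conversely, {1, 2, 3, 4, 6} is a clique of size 5, and the vertices of any clique must share a bag in every tree decomposition; so some bag has ≥ 5 vertices and tw(G) ≥ 4. Therefore the treewidth is 4.

Treewidth 4.
One optimal decomposition is:
Bags: B1 = {1, 2, 3, 4, 6}  B2 = {1, 2, 4, 5, 6}
Tree: B1–B2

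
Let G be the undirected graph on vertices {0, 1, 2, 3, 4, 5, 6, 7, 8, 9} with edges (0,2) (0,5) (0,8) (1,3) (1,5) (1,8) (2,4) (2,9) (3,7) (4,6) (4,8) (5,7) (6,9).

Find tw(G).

A width-2 tree decomposition is:
Bags: B1 = {4, 6, 9}  B2 = {2, 4, 9}  B3 = {2, 4, 8}  B4 = {0, 2, 8}  B5 = {0, 1, 8}  B6 = {0, 1, 5}  B7 = {1, 3, 5}  B8 = {3, 5, 7}
Tree: B1–B2, B2–B3, B3–B4, B4–B5, B5–B6, B6–B7, B7–B8
Every bag has size at most 3, so the width is 3 − 1 = 2 and tw(G) ≤ 2. The edges 6–9–2–4–6 form a cycle, so G is not a tree and its treewidth is at least 2. Therefore the treewidth is 2.

2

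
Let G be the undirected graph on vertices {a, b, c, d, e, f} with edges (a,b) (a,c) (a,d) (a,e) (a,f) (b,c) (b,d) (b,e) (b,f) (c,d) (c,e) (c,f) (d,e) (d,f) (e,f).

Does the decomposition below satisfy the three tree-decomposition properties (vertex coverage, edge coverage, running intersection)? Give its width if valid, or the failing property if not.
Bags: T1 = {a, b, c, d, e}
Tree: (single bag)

No — vertex f appears in no bag.

A tree decomposition must satisfy three properties: every vertex lies in some bag; for every edge, both endpoints lie together in some bag; and for every vertex, the bags containing it form a connected subtree. Here vertex f appears in no bag, so the decomposition is invalid.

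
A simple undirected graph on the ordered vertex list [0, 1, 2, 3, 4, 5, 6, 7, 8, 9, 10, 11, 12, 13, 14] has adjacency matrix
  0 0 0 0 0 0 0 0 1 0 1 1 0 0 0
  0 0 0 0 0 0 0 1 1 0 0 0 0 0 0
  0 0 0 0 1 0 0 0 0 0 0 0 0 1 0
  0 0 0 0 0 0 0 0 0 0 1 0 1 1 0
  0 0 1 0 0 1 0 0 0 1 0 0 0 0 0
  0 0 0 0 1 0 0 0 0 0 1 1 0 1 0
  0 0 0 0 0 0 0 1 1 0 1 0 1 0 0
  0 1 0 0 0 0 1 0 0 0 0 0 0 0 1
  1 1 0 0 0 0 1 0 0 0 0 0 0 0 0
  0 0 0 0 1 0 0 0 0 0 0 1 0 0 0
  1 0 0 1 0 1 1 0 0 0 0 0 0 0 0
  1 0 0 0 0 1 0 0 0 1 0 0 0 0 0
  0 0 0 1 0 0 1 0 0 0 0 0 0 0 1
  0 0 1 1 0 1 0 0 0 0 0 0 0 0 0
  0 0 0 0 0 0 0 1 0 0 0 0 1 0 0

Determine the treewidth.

A width-3 tree decomposition is:
Bags: B1 = {1, 7, 12, 14}  B2 = {1, 6, 7, 12}  B3 = {1, 6, 8, 12}  B4 = {3, 6, 8, 12}  B5 = {3, 6, 8, 10}  B6 = {0, 3, 8, 10}  B7 = {0, 3, 10, 13}  B8 = {0, 5, 10, 13}  B9 = {0, 5, 11, 13}  B10 = {2, 5, 11, 13}  B11 = {2, 4, 5, 11}  B12 = {2, 4, 9, 11}
Tree: B1–B2, B2–B3, B3–B4, B4–B5, B5–B6, B6–B7, B7–B8, B8–B9, B9–B10, B10–B11, B11–B12
The largest bag has 4 vertices, giving width 3; this decomposition certifies tw(G) ≤ 3. For the lower bound: the 4 vertex sets {1,7,14}, {12}, {6}, {0,3,8,10} are disjoint, each induces a connected subgraph, and every pair is joined by at least one edge of G. Contracting each set to a single vertex therefore yields K_{4} as a minor, and since treewidth is minor-monotone, tw(G) ≥ tw(K_{4}) = 3. Therefore the treewidth is 3.

3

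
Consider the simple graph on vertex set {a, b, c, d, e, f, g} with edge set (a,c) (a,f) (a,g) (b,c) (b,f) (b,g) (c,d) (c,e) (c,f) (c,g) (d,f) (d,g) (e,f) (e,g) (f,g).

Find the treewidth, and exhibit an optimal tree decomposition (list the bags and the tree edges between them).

Each bag holds 4 vertices, so the decomposition has width 3, which upper-bounds the treewidth. Conversely, {c, d, f, g} is a clique of size 4, and the vertices of any clique must share a bag in every tree decomposition; so some bag has ≥ 4 vertices and tw(G) ≥ 3. The upper and lower bounds meet at 3, so that is the treewidth.

Treewidth 3.
One such decomposition:
Bags: B1 = {c, d, f, g}  B2 = {a, c, f, g}  B3 = {b, c, f, g}  B4 = {c, e, f, g}
Tree: B1–B2, B2–B3, B1–B4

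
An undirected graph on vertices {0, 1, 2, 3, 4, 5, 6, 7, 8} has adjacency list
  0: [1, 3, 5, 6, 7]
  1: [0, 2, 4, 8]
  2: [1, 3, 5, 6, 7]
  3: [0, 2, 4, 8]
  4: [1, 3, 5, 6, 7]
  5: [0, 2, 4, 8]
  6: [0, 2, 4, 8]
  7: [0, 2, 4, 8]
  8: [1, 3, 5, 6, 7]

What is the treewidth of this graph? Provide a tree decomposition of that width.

Treewidth 4.
Bags: B1 = {0, 2, 4, 6, 8}  B2 = {0, 2, 3, 4, 8}  B3 = {0, 2, 4, 5, 8}  B4 = {0, 1, 2, 4, 8}  B5 = {0, 2, 4, 7, 8}
Tree: B1–B2, B2–B3, B3–B4, B4–B5

Every bag has size at most 5, so the width is 5 − 1 = 4 and tw(G) ≤ 4. For the lower bound: the 5 vertex sets {0,6}, {3,4}, {2,5}, {8}, {1} are disjoint, each induces a connected subgraph, and every pair is joined by at least one edge of G. Contracting each set to a single vertex therefore yields K_{5} as a minor, and since treewidth is minor-monotone, tw(G) ≥ tw(K_{5}) = 4. The upper and lower bounds meet at 4, so that is the treewidth.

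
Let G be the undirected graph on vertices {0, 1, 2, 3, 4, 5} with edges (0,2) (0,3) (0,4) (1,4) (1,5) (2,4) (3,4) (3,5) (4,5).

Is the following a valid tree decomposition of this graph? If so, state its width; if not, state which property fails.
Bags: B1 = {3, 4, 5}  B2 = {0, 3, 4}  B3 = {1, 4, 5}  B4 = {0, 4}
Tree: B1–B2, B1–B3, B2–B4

No — vertex 2 appears in no bag.

A tree decomposition must satisfy three properties: every vertex lies in some bag; for every edge, both endpoints lie together in some bag; and for every vertex, the bags containing it form a connected subtree. Here vertex 2 appears in no bag, so the decomposition is invalid.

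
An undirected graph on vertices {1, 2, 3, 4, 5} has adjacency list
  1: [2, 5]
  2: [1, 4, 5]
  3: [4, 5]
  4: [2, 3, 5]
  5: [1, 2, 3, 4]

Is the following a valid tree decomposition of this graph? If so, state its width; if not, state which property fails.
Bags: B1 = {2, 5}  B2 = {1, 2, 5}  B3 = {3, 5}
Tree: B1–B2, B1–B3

A tree decomposition must satisfy three properties: every vertex lies in some bag; for every edge, both endpoints lie together in some bag; and for every vertex, the bags containing it form a connected subtree. Here vertex 4 appears in no bag, so the decomposition is invalid.

No — vertex 4 appears in no bag.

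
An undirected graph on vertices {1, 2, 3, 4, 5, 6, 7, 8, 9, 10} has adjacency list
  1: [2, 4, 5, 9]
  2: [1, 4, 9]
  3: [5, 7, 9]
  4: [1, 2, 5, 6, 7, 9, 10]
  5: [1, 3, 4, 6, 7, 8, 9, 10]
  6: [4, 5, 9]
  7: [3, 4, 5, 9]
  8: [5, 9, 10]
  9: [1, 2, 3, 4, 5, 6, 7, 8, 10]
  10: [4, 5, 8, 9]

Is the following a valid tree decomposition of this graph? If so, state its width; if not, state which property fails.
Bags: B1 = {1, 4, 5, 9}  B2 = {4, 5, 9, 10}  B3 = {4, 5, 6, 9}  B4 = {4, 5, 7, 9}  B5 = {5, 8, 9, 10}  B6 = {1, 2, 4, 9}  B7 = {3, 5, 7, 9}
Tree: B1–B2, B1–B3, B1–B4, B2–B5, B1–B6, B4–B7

Yes; width 3.

Checking the three conditions: (i) the bags cover all of {1, 2, 3, 4, 5, 6, 7, 8, 9, 10}; (ii) for each edge, some bag contains both endpoints; (iii) the bags containing any fixed vertex form a subtree. All hold, so the decomposition is valid with width 4 − 1 = 3.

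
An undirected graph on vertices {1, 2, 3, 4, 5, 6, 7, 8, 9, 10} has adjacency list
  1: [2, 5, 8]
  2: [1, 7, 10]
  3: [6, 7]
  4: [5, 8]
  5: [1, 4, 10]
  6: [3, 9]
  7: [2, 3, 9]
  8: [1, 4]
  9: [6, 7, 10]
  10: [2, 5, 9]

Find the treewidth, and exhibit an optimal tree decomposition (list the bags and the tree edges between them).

Every bag has size at most 3, so the width is 3 − 1 = 2 and tw(G) ≤ 2. The edges 4–8–1–5–4 form a cycle, so G is not a tree and its treewidth is at least 2. The upper and lower bounds meet at 2, so that is the treewidth.

Treewidth 2.
Bags: B1 = {4, 5, 8}  B2 = {1, 5, 8}  B3 = {1, 5, 10}  B4 = {1, 2, 10}  B5 = {2, 9, 10}  B6 = {2, 7, 9}  B7 = {6, 7, 9}  B8 = {3, 6, 7}
Tree: B1–B2, B2–B3, B3–B4, B4–B5, B5–B6, B6–B7, B7–B8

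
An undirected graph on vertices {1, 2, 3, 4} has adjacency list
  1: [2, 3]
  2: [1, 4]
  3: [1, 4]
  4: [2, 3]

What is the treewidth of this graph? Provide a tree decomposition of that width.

Treewidth 2.
One such decomposition:
Bags: B1 = {2, 3, 4}  B2 = {1, 2, 3}
Tree: B1–B2

Every bag has size at most 3, so the width is 3 − 1 = 2 and tw(G) ≤ 2. The edges 2–4–3–1–2 form a cycle, so G is not a tree and its treewidth is at least 2. Therefore the treewidth is 2.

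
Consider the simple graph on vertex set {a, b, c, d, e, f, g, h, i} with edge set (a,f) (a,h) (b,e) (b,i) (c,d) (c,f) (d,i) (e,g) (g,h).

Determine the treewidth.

A width-2 tree decomposition is:
Bags: B1 = {b, e, g}  B2 = {b, g, h}  B3 = {a, b, h}  B4 = {a, b, f}  B5 = {b, c, f}  B6 = {b, c, d}  B7 = {b, d, i}
Tree: B1–B2, B2–B3, B3–B4, B4–B5, B5–B6, B6–B7
The largest bag has 3 vertices, giving width 2; this decomposition certifies tw(G) ≤ 2. The edges b–e–g–h–a–f–c–d–i–b form a cycle, so G is not a tree and its treewidth is at least 2. The upper and lower bounds meet at 2, so that is the treewidth.

2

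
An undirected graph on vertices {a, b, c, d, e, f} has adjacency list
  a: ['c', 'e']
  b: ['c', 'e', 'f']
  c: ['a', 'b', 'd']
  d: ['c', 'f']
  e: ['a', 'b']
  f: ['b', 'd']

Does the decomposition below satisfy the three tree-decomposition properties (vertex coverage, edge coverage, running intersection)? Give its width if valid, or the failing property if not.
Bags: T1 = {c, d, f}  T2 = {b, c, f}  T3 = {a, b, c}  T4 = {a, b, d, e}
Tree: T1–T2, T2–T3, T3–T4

No — bags containing vertex d are not connected in the tree.

A tree decomposition must satisfy three properties: every vertex lies in some bag; for every edge, both endpoints lie together in some bag; and for every vertex, the bags containing it form a connected subtree. Here bags containing vertex d are not connected in the tree, so the decomposition is invalid.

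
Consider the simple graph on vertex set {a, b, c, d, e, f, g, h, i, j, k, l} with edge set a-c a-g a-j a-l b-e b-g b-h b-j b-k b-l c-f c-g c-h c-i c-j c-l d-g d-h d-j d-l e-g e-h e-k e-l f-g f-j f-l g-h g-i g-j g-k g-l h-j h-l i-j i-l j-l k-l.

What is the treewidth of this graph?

4

A width-4 tree decomposition is:
Bags: B1 = {b, g, h, j, l}  B2 = {d, g, h, j, l}  B3 = {b, e, g, h, l}  B4 = {c, g, h, j, l}  B5 = {a, c, g, j, l}  B6 = {b, e, g, k, l}  B7 = {c, g, i, j, l}  B8 = {c, f, g, j, l}
Tree: B1–B2, B1–B3, B2–B4, B4–B5, B3–B6, B4–B7, B5–B8
The largest bag has 5 vertices, giving width 4; this decomposition certifies tw(G) ≤ 4. Conversely, {d, g, h, j, l} is a clique of size 5, and the vertices of any clique must share a bag in every tree decomposition; so some bag has ≥ 5 vertices and tw(G) ≥ 4. The upper and lower bounds meet at 4, so that is the treewidth.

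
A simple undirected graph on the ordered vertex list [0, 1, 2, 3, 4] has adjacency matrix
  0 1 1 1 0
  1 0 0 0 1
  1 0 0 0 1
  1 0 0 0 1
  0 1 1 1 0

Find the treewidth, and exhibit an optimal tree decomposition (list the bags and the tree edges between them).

Treewidth 2.
Bags: B1 = {0, 3, 4}  B2 = {0, 2, 4}  B3 = {0, 1, 4}
Tree: B1–B2, B2–B3

The largest bag has 3 vertices, giving width 2; this decomposition certifies tw(G) ≤ 2. Since 0–3–4–2–0 is a cycle in G, G is not acyclic. Forests are exactly the graphs of treewidth ≤ 1, so tw(G) ≥ 2. Combining the bounds, tw(G) = 2.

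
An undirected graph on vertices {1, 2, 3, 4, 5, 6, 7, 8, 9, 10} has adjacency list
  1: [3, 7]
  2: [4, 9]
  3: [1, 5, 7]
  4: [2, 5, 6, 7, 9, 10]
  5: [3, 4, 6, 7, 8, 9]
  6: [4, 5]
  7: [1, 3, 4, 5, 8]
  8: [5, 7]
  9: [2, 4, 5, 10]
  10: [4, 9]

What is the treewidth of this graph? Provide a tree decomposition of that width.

Every bag has size at most 3, so the width is 3 − 1 = 2 and tw(G) ≤ 2. For the lower bound, the 3 vertices {5, 7, 8} are pairwise adjacent, and any tree decomposition puts a clique entirely inside one bag — forcing width ≥ 2. The upper and lower bounds meet at 2, so that is the treewidth.

Treewidth 2.
One such decomposition:
Bags: B1 = {4, 9, 10}  B2 = {4, 5, 9}  B3 = {2, 4, 9}  B4 = {4, 5, 7}  B5 = {3, 5, 7}  B6 = {1, 3, 7}  B7 = {5, 7, 8}  B8 = {4, 5, 6}
Tree: B1–B2, B1–B3, B2–B4, B4–B5, B5–B6, B5–B7, B4–B8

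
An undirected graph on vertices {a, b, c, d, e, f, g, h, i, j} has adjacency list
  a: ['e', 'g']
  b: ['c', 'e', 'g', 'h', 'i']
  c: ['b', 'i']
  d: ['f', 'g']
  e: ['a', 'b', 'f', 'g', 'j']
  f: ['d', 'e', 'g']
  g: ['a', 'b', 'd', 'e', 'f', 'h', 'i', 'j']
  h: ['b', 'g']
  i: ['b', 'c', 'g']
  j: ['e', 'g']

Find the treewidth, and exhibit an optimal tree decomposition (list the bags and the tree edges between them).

The largest bag has 3 vertices, giving width 2; this decomposition certifies tw(G) ≤ 2. For the lower bound, the 3 vertices {d, f, g} are pairwise adjacent, and any tree decomposition puts a clique entirely inside one bag — forcing width ≥ 2. Combining the bounds, tw(G) = 2.

Treewidth 2.
One optimal decomposition is:
Bags: B1 = {b, e, g}  B2 = {b, g, i}  B3 = {e, f, g}  B4 = {b, c, i}  B5 = {e, g, j}  B6 = {d, f, g}  B7 = {a, e, g}  B8 = {b, g, h}
Tree: B1–B2, B1–B3, B2–B4, B3–B5, B3–B6, B1–B7, B2–B8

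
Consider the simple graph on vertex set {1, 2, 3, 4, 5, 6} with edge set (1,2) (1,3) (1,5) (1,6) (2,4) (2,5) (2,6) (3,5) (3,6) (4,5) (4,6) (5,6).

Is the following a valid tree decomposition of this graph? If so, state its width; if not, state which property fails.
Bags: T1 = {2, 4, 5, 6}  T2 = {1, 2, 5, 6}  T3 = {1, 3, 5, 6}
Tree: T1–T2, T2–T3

Checking the three conditions: (i) the bags cover all of {1, 2, 3, 4, 5, 6}; (ii) for each edge, some bag contains both endpoints; (iii) the bags containing any fixed vertex form a subtree. All hold, so the decomposition is valid with width 4 − 1 = 3.

Yes; width 3.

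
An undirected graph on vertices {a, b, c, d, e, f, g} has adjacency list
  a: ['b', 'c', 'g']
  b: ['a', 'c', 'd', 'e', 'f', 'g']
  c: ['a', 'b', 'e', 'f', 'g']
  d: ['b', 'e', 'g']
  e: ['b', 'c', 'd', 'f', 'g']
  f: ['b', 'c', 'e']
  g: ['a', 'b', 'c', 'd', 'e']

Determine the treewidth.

A width-3 tree decomposition is:
Bags: B1 = {b, c, e, g}  B2 = {b, d, e, g}  B3 = {b, c, e, f}  B4 = {a, b, c, g}
Tree: B1–B2, B1–B3, B1–B4
The largest bag has 4 vertices, giving width 3; this decomposition certifies tw(G) ≤ 3. On the other hand G contains the 4-clique {b, d, e, g}. A clique must lie in a single bag of any decomposition, so no decomposition can have width below 3. Therefore the treewidth is 3.

3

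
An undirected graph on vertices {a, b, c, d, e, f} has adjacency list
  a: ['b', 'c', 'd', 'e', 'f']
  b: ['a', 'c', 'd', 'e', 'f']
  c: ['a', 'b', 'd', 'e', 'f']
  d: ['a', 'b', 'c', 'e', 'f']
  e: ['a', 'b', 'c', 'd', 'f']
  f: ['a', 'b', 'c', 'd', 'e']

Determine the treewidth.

A width-5 tree decomposition is:
Bags: B1 = {a, b, c, d, e, f}
Tree: (single bag)
A single bag containing all 6 vertices is trivially a valid decomposition of width 5. On the other hand G contains the 6-clique {a, b, c, d, e, f}. A clique must lie in a single bag of any decomposition, so no decomposition can have width below 5. The upper and lower bounds meet at 5, so that is the treewidth.

5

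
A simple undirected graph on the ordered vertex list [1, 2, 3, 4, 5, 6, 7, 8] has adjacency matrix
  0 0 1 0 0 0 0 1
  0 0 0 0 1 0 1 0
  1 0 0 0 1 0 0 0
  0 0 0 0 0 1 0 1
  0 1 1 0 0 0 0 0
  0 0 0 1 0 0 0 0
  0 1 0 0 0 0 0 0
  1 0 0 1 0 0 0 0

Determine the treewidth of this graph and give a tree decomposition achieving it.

Each bag holds 2 vertices, so the decomposition has width 1, which upper-bounds the treewidth. Any graph with an edge has treewidth ≥ 1, and G has the edge 7–2. Combining the bounds, tw(G) = 1.

Treewidth 1.
One such decomposition:
Bags: B1 = {2, 7}  B2 = {2, 5}  B3 = {3, 5}  B4 = {1, 3}  B5 = {1, 8}  B6 = {4, 8}  B7 = {4, 6}
Tree: B1–B2, B2–B3, B3–B4, B4–B5, B5–B6, B6–B7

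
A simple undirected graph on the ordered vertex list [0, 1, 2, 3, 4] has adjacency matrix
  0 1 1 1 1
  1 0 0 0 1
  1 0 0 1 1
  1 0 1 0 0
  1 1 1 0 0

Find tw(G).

2

A width-2 tree decomposition is:
Bags: B1 = {0, 2, 3}  B2 = {0, 2, 4}  B3 = {0, 1, 4}
Tree: B1–B2, B2–B3
The largest bag has 3 vertices, giving width 2; this decomposition certifies tw(G) ≤ 2. Conversely, {0, 1, 4} is a clique of size 3, and the vertices of any clique must share a bag in every tree decomposition; so some bag has ≥ 3 vertices and tw(G) ≥ 2. Therefore the treewidth is 2.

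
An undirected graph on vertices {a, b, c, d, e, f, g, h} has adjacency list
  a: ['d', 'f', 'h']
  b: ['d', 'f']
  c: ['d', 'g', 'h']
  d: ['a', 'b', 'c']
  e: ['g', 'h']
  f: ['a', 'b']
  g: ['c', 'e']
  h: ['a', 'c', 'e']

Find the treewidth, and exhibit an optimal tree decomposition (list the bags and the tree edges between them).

Treewidth 2.
One such decomposition:
Bags: B1 = {a, b, f}  B2 = {a, b, d}  B3 = {a, d, h}  B4 = {c, d, h}  B5 = {c, e, h}  B6 = {c, e, g}
Tree: B1–B2, B2–B3, B3–B4, B4–B5, B5–B6

Every bag has size at most 3, so the width is 3 − 1 = 2 and tw(G) ≤ 2. The edges f–b–d–a–f form a cycle, so G is not a tree and its treewidth is at least 2. Therefore the treewidth is 2.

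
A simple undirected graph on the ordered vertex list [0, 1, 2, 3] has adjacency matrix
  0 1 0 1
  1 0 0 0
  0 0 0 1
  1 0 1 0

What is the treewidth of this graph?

1

A width-1 tree decomposition is:
Bags: B1 = {2, 3}  B2 = {0, 3}  B3 = {0, 1}
Tree: B1–B2, B2–B3
Every bag has size at most 2, so the width is 2 − 1 = 1 and tw(G) ≤ 1. Since G has at least one edge (e.g. 2–3), it is not an edgeless graph, so tw(G) ≥ 1. Therefore the treewidth is 1.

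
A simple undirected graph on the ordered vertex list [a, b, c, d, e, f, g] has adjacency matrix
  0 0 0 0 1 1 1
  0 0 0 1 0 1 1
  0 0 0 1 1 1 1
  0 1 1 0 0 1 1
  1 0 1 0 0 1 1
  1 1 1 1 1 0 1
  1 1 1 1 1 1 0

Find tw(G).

A width-3 tree decomposition is:
Bags: B1 = {c, e, f, g}  B2 = {a, e, f, g}  B3 = {c, d, f, g}  B4 = {b, d, f, g}
Tree: B1–B2, B1–B3, B3–B4
Each bag holds 4 vertices, so the decomposition has width 3, which upper-bounds the treewidth. Conversely, {c, d, f, g} is a clique of size 4, and the vertices of any clique must share a bag in every tree decomposition; so some bag has ≥ 4 vertices and tw(G) ≥ 3. The upper and lower bounds meet at 3, so that is the treewidth.

3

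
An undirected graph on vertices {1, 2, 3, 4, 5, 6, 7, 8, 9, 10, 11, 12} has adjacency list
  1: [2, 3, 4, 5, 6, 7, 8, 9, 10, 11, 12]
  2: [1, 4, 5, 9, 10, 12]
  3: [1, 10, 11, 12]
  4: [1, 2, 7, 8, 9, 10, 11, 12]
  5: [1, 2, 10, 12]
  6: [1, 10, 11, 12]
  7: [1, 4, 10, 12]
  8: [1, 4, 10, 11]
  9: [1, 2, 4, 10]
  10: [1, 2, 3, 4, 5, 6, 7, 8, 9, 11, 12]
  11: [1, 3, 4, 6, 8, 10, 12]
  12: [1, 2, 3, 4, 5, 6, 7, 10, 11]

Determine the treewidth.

A width-4 tree decomposition is:
Bags: B1 = {1, 4, 7, 10, 12}  B2 = {1, 4, 10, 11, 12}  B3 = {1, 2, 4, 10, 12}  B4 = {1, 4, 8, 10, 11}  B5 = {1, 3, 10, 11, 12}  B6 = {1, 2, 5, 10, 12}  B7 = {1, 2, 4, 9, 10}  B8 = {1, 6, 10, 11, 12}
Tree: B1–B2, B2–B3, B2–B4, B2–B5, B3–B6, B3–B7, B5–B8
Every bag has size at most 5, so the width is 5 − 1 = 4 and tw(G) ≤ 4. On the other hand G contains the 5-clique {1, 4, 8, 10, 11}. A clique must lie in a single bag of any decomposition, so no decomposition can have width below 4. Hence tw(G) = 4 exactly.

4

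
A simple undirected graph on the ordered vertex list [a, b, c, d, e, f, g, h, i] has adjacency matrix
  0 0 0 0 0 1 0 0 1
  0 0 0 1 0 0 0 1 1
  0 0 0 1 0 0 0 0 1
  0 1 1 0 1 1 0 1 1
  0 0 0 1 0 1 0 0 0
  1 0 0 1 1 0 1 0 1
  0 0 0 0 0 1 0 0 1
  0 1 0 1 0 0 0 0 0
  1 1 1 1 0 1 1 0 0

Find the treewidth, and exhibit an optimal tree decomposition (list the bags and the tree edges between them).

Treewidth 2.
One optimal decomposition is:
Bags: B1 = {d, f, i}  B2 = {f, g, i}  B3 = {b, d, i}  B4 = {b, d, h}  B5 = {a, f, i}  B6 = {d, e, f}  B7 = {c, d, i}
Tree: B1–B2, B1–B3, B3–B4, B1–B5, B1–B6, B1–B7

Each bag holds 3 vertices, so the decomposition has width 2, which upper-bounds the treewidth. For the lower bound, the 3 vertices {d, e, f} are pairwise adjacent, and any tree decomposition puts a clique entirely inside one bag — forcing width ≥ 2. The upper and lower bounds meet at 2, so that is the treewidth.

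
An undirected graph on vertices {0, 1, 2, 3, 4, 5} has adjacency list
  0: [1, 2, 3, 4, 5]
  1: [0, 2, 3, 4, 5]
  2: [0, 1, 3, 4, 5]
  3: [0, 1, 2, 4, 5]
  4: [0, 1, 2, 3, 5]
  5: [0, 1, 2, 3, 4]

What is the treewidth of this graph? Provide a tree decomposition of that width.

A single bag containing all 6 vertices is trivially a valid decomposition of width 5. On the other hand G contains the 6-clique {0, 1, 2, 3, 4, 5}. A clique must lie in a single bag of any decomposition, so no decomposition can have width below 5. The upper and lower bounds meet at 5, so that is the treewidth.

Treewidth 5.
Bags: B1 = {0, 1, 2, 3, 4, 5}
Tree: (single bag)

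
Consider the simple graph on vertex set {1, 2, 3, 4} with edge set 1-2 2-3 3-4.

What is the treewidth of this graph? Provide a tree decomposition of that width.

Treewidth 1.
Bags: B1 = {1, 2}  B2 = {2, 3}  B3 = {3, 4}
Tree: B1–B2, B2–B3

The largest bag has 2 vertices, giving width 1; this decomposition certifies tw(G) ≤ 1. Since G has at least one edge (e.g. 1–2), it is not an edgeless graph, so tw(G) ≥ 1. Combining the bounds, tw(G) = 1.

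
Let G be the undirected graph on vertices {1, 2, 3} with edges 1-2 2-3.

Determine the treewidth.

A width-1 tree decomposition is:
Bags: B1 = {2, 3}  B2 = {1, 2}
Tree: B1–B2
Every bag has size at most 2, so the width is 2 − 1 = 1 and tw(G) ≤ 1. Since G has at least one edge (e.g. 2–3), it is not an edgeless graph, so tw(G) ≥ 1. Therefore the treewidth is 1.

1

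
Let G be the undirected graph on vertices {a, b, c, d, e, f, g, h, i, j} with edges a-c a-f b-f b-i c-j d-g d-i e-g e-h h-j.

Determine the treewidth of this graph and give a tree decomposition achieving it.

Treewidth 2.
Bags: B1 = {d, e, g}  B2 = {d, e, h}  B3 = {d, h, j}  B4 = {c, d, j}  B5 = {a, c, d}  B6 = {a, d, f}  B7 = {b, d, f}  B8 = {b, d, i}
Tree: B1–B2, B2–B3, B3–B4, B4–B5, B5–B6, B6–B7, B7–B8

Every bag has size at most 3, so the width is 3 − 1 = 2 and tw(G) ≤ 2. Since d–g–e–h–j–c–a–f–b–i–d is a cycle in G, G is not acyclic. Forests are exactly the graphs of treewidth ≤ 1, so tw(G) ≥ 2. Therefore the treewidth is 2.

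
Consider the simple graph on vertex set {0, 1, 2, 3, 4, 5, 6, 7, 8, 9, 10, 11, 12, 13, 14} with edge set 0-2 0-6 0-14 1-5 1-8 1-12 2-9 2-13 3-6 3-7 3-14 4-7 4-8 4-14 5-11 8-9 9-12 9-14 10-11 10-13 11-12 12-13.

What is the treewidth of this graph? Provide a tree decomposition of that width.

Each bag holds 4 vertices, so the decomposition has width 3, which upper-bounds the treewidth. For the lower bound: the 4 vertex sets {3,6,7}, {0}, {14}, {2,4,8,9} are disjoint, each induces a connected subgraph, and every pair is joined by at least one edge of G. Contracting each set to a single vertex therefore yields K_{4} as a minor, and since treewidth is minor-monotone, tw(G) ≥ tw(K_{4}) = 3. Combining the bounds, tw(G) = 3.

Treewidth 3.
One such decomposition:
Bags: B1 = {0, 3, 6, 7}  B2 = {0, 3, 7, 14}  B3 = {0, 4, 7, 14}  B4 = {0, 2, 4, 14}  B5 = {2, 4, 9, 14}  B6 = {2, 4, 8, 9}  B7 = {2, 8, 9, 13}  B8 = {8, 9, 12, 13}  B9 = {1, 8, 12, 13}  B10 = {1, 10, 12, 13}  B11 = {1, 10, 11, 12}  B12 = {1, 5, 10, 11}
Tree: B1–B2, B2–B3, B3–B4, B4–B5, B5–B6, B6–B7, B7–B8, B8–B9, B9–B10, B10–B11, B11–B12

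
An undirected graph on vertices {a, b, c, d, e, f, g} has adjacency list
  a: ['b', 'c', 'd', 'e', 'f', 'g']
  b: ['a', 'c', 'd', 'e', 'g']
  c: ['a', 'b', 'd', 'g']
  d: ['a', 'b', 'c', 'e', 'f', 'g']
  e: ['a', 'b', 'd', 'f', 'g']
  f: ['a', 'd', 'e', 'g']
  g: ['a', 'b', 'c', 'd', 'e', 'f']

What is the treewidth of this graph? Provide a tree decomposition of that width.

Treewidth 4.
One optimal decomposition is:
Bags: B1 = {a, b, d, e, g}  B2 = {a, b, c, d, g}  B3 = {a, d, e, f, g}
Tree: B1–B2, B1–B3

Every bag has size at most 5, so the width is 5 − 1 = 4 and tw(G) ≤ 4. Conversely, {a, d, e, f, g} is a clique of size 5, and the vertices of any clique must share a bag in every tree decomposition; so some bag has ≥ 5 vertices and tw(G) ≥ 4. Hence tw(G) = 4 exactly.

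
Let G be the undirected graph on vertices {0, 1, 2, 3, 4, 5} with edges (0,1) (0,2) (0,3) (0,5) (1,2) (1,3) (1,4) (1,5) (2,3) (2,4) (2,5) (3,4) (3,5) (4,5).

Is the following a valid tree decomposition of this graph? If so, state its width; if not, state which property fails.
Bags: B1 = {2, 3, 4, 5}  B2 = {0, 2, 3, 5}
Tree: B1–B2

No — vertex 1 appears in no bag.

A tree decomposition must satisfy three properties: every vertex lies in some bag; for every edge, both endpoints lie together in some bag; and for every vertex, the bags containing it form a connected subtree. Here vertex 1 appears in no bag, so the decomposition is invalid.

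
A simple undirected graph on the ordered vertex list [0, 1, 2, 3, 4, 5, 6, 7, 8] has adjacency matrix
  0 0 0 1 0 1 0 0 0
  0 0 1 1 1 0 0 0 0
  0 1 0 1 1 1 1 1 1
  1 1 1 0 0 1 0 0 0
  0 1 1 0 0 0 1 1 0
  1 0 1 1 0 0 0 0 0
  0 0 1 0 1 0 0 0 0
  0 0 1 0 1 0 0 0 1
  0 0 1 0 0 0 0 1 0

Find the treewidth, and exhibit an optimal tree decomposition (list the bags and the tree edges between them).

Treewidth 2.
One such decomposition:
Bags: B1 = {2, 4, 6}  B2 = {1, 2, 4}  B3 = {2, 4, 7}  B4 = {2, 7, 8}  B5 = {1, 2, 3}  B6 = {2, 3, 5}  B7 = {0, 3, 5}
Tree: B1–B2, B1–B3, B3–B4, B2–B5, B5–B6, B6–B7

Every bag has size at most 3, so the width is 3 − 1 = 2 and tw(G) ≤ 2. For the lower bound, the 3 vertices {0, 3, 5} are pairwise adjacent, and any tree decomposition puts a clique entirely inside one bag — forcing width ≥ 2. The upper and lower bounds meet at 2, so that is the treewidth.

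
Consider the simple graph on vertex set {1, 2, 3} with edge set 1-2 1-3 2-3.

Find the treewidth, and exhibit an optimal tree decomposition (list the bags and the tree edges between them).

A single bag containing all 3 vertices is trivially a valid decomposition of width 2. Conversely, {1, 2, 3} is a clique of size 3, and the vertices of any clique must share a bag in every tree decomposition; so some bag has ≥ 3 vertices and tw(G) ≥ 2. Therefore the treewidth is 2.

Treewidth 2.
Bags: B1 = {1, 2, 3}
Tree: (single bag)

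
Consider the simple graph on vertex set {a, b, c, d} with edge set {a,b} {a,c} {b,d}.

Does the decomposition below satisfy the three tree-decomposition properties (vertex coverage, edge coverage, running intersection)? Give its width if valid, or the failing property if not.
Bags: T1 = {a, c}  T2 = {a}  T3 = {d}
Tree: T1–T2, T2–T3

No — vertex b appears in no bag.

A tree decomposition must satisfy three properties: every vertex lies in some bag; for every edge, both endpoints lie together in some bag; and for every vertex, the bags containing it form a connected subtree. Here vertex b appears in no bag, so the decomposition is invalid.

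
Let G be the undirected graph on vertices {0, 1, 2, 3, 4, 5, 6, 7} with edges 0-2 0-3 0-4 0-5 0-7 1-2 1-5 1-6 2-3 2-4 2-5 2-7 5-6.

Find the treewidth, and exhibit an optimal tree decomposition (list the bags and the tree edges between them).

Treewidth 2.
Bags: B1 = {0, 2, 7}  B2 = {0, 2, 3}  B3 = {0, 2, 5}  B4 = {1, 2, 5}  B5 = {1, 5, 6}  B6 = {0, 2, 4}
Tree: B1–B2, B1–B3, B3–B4, B4–B5, B1–B6

Each bag holds 3 vertices, so the decomposition has width 2, which upper-bounds the treewidth. For the lower bound, the 3 vertices {0, 2, 3} are pairwise adjacent, and any tree decomposition puts a clique entirely inside one bag — forcing width ≥ 2. The upper and lower bounds meet at 2, so that is the treewidth.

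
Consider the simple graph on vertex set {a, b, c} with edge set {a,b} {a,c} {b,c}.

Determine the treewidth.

2

A width-2 tree decomposition is:
Bags: B1 = {a, b, c}
Tree: (single bag)
A single bag containing all 3 vertices is trivially a valid decomposition of width 2. On the other hand G contains the 3-clique {a, b, c}. A clique must lie in a single bag of any decomposition, so no decomposition can have width below 2. Therefore the treewidth is 2.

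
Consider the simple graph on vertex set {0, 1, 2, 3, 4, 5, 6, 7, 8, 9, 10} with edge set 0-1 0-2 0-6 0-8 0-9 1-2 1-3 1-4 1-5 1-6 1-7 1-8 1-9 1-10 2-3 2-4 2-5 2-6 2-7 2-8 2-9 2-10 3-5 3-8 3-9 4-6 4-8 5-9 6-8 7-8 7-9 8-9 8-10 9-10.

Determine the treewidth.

4

A width-4 tree decomposition is:
Bags: B1 = {0, 1, 2, 8, 9}  B2 = {1, 2, 3, 8, 9}  B3 = {0, 1, 2, 6, 8}  B4 = {1, 2, 4, 6, 8}  B5 = {1, 2, 3, 5, 9}  B6 = {1, 2, 8, 9, 10}  B7 = {1, 2, 7, 8, 9}
Tree: B1–B2, B1–B3, B3–B4, B2–B5, B2–B6, B6–B7
The largest bag has 5 vertices, giving width 4; this decomposition certifies tw(G) ≤ 4. On the other hand G contains the 5-clique {0, 1, 2, 8, 9}. A clique must lie in a single bag of any decomposition, so no decomposition can have width below 4. The upper and lower bounds meet at 4, so that is the treewidth.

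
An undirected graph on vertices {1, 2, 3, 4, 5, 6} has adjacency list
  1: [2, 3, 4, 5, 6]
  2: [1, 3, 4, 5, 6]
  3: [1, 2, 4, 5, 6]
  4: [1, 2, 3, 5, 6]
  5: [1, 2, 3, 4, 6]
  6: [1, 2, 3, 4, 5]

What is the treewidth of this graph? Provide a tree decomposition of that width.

Treewidth 5.
One such decomposition:
Bags: B1 = {1, 2, 3, 4, 5, 6}
Tree: (single bag)

A single bag containing all 6 vertices is trivially a valid decomposition of width 5. For the lower bound, the 6 vertices {1, 2, 3, 4, 5, 6} are pairwise adjacent, and any tree decomposition puts a clique entirely inside one bag — forcing width ≥ 5. Hence tw(G) = 5 exactly.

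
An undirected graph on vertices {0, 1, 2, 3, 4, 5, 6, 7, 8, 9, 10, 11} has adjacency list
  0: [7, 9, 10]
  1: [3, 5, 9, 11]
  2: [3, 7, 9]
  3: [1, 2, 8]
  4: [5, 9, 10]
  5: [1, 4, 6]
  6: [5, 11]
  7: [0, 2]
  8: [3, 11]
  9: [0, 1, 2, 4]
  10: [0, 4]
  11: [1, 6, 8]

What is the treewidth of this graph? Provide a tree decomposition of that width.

Each bag holds 4 vertices, so the decomposition has width 3, which upper-bounds the treewidth. For the lower bound: the 4 vertex sets {6,8,11}, {3}, {1}, {2,4,5,9} are disjoint, each induces a connected subgraph, and every pair is joined by at least one edge of G. Contracting each set to a single vertex therefore yields K_{4} as a minor, and since treewidth is minor-monotone, tw(G) ≥ tw(K_{4}) = 3. The upper and lower bounds meet at 3, so that is the treewidth.

Treewidth 3.
One such decomposition:
Bags: B1 = {3, 6, 8, 11}  B2 = {1, 3, 6, 11}  B3 = {1, 3, 5, 6}  B4 = {1, 2, 3, 5}  B5 = {1, 2, 5, 9}  B6 = {2, 4, 5, 9}  B7 = {2, 4, 7, 9}  B8 = {0, 4, 7, 9}  B9 = {0, 4, 7, 10}
Tree: B1–B2, B2–B3, B3–B4, B4–B5, B5–B6, B6–B7, B7–B8, B8–B9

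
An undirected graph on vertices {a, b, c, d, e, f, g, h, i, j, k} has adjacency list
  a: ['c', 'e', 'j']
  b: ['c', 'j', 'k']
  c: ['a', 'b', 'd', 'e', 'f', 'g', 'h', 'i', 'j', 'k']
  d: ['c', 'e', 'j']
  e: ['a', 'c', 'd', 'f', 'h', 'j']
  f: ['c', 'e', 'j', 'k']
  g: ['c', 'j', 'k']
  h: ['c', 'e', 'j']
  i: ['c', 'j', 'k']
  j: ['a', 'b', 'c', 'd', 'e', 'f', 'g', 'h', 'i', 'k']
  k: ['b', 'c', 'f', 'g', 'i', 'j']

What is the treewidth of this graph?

3

A width-3 tree decomposition is:
Bags: B1 = {c, e, f, j}  B2 = {c, f, j, k}  B3 = {a, c, e, j}  B4 = {c, i, j, k}  B5 = {c, g, j, k}  B6 = {b, c, j, k}  B7 = {c, e, h, j}  B8 = {c, d, e, j}
Tree: B1–B2, B1–B3, B2–B4, B2–B5, B5–B6, B1–B7, B1–B8
Each bag holds 4 vertices, so the decomposition has width 3, which upper-bounds the treewidth. On the other hand G contains the 4-clique {c, d, e, j}. A clique must lie in a single bag of any decomposition, so no decomposition can have width below 3. Hence tw(G) = 3 exactly.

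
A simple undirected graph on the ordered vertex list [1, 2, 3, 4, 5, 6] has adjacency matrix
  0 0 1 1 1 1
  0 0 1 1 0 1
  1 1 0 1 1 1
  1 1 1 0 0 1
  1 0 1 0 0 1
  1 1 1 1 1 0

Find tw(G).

A width-3 tree decomposition is:
Bags: B1 = {2, 3, 4, 6}  B2 = {1, 3, 4, 6}  B3 = {1, 3, 5, 6}
Tree: B1–B2, B2–B3
Every bag has size at most 4, so the width is 4 − 1 = 3 and tw(G) ≤ 3. Conversely, {1, 3, 4, 6} is a clique of size 4, and the vertices of any clique must share a bag in every tree decomposition; so some bag has ≥ 4 vertices and tw(G) ≥ 3. Hence tw(G) = 3 exactly.

3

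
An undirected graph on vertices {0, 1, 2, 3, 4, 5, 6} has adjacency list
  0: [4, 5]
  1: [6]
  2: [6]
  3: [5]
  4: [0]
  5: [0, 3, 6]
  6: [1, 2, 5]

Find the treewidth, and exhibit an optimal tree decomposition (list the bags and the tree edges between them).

Treewidth 1.
Bags: B1 = {5, 6}  B2 = {3, 5}  B3 = {0, 5}  B4 = {2, 6}  B5 = {1, 6}  B6 = {0, 4}
Tree: B1–B2, B2–B3, B1–B4, B1–B5, B3–B6

The largest bag has 2 vertices, giving width 1; this decomposition certifies tw(G) ≤ 1. G has an edge, so its treewidth is at least 1. Hence tw(G) = 1 exactly.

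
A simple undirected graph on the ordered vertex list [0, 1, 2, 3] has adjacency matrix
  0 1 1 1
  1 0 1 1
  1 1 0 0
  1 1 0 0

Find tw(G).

2

A width-2 tree decomposition is:
Bags: B1 = {0, 1, 3}  B2 = {0, 1, 2}
Tree: B1–B2
Every bag has size at most 3, so the width is 3 − 1 = 2 and tw(G) ≤ 2. For the lower bound, the 3 vertices {0, 1, 2} are pairwise adjacent, and any tree decomposition puts a clique entirely inside one bag — forcing width ≥ 2. The upper and lower bounds meet at 2, so that is the treewidth.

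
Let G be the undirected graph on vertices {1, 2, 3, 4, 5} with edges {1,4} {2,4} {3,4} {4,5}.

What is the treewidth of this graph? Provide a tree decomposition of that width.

The largest bag has 2 vertices, giving width 1; this decomposition certifies tw(G) ≤ 1. Any graph with an edge has treewidth ≥ 1, and G has the edge 1–4. Hence tw(G) = 1 exactly.

Treewidth 1.
One such decomposition:
Bags: B1 = {1, 4}  B2 = {3, 4}  B3 = {2, 4}  B4 = {4, 5}
Tree: B1–B2, B1–B3, B2–B4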